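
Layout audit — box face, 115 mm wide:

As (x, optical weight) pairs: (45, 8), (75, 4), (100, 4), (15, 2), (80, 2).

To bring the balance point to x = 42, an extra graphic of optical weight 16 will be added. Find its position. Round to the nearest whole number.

New total weight: (8 + 4 + 4 + 2 + 2) + 16 = 36.
x: target moment 36×42 = 1512; current 8·45 + 4·75 + 4·100 + 2·15 + 2·80 = 1250; the extra graphic supplies 262, so x = 262/16 ≈ 16.38.

x ≈ 16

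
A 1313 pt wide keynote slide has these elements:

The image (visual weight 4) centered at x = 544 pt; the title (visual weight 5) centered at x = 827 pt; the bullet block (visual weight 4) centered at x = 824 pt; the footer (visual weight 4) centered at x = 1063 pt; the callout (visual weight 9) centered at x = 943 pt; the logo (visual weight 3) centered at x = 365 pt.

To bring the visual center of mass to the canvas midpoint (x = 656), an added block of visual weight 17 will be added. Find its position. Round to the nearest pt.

New total weight: (4 + 5 + 4 + 4 + 9 + 3) + 17 = 46.
Along x: (23441 + 17·x) / 46 = 656 (existing moment 4·544 + 5·827 + 4·824 + 4·1063 + 9·943 + 3·365 = 23441) ⇒ x = (30176 − 23441) / 17 ≈ 396.18.

x ≈ 396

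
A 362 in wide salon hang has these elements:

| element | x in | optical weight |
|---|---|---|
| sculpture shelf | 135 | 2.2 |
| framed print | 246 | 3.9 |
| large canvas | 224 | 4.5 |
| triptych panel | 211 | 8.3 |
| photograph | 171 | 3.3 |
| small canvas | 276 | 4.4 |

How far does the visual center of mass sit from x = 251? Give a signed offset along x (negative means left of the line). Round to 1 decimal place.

Total weight = 2.2 + 3.9 + 4.5 + 8.3 + 3.3 + 4.4 = 26.6.
Σw·x = 2.2·135 + 3.9·246 + 4.5·224 + 8.3·211 + 3.3·171 + 4.4·276 = 5794.4, so x̄ = 5794.4/26.6 ≈ 217.83.
Against x = 251, that's 217.83 − 251 = -33.17.

≈ -33.2 in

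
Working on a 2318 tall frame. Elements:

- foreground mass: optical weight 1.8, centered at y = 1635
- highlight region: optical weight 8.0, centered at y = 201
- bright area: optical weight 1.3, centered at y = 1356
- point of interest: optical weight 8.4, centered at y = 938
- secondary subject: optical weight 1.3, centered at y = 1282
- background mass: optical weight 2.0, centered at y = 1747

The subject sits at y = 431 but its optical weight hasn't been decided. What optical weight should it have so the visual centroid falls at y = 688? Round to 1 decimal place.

w ≈ 14.3

Existing Σw = 22.8 (1.8 + 8.0 + 1.3 + 8.4 + 1.3 + 2.0); existing moment 1.8·1635 + 8.0·201 + 1.3·1356 + 8.4·938 + 1.3·1282 + 2.0·1747 = 19353.6.
For the centroid to hit 688: (19353.6 + w·431) / (22.8 + w) = 688.
Rearranging, w·(431 − 688) = 688·22.8 − 19353.6 = -3667.2, so w ≈ -3667.2/-257 = 14.27.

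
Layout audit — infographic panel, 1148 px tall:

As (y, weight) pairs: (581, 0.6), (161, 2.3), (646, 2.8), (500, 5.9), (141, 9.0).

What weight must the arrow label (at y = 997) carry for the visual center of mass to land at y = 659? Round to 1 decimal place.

Known weights sum to 0.6 + 2.3 + 2.8 + 5.9 + 9.0 = 20.6; their moment is 0.6·581 + 2.3·161 + 2.8·646 + 5.9·500 + 9.0·141 = 6746.7.
Set Σw·y/Σw = 659: (6746.7 + 997w) = 659·(20.6 + w).
Solving: w = (659·20.6 − 6746.7) / (997 − 659) = 6828.7 / 338 ≈ 20.20.

w ≈ 20.2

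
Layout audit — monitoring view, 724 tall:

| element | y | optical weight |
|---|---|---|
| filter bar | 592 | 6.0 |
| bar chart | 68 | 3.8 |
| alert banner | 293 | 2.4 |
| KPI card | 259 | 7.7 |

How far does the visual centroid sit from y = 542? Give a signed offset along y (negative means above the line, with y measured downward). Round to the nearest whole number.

Weights sum to 6.0 + 3.8 + 2.4 + 7.7 = 19.9.
Σw·y = 6.0·592 + 3.8·68 + 2.4·293 + 7.7·259 = 6507.9, so ȳ = 6507.9/19.9 ≈ 327.03.
Offset from y = 542: 327.03 − 542 ≈ -214.97.

≈ -215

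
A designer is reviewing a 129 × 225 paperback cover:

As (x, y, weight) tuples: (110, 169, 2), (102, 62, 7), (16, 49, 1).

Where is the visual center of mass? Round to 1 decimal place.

Σw = 2 + 7 + 1 = 10.
x: (2·110 + 7·102 + 1·16) / 10 = 950 / 10 ≈ 95.00
y: (2·169 + 7·62 + 1·49) / 10 = 821 / 10 ≈ 82.10

(95.0, 82.1)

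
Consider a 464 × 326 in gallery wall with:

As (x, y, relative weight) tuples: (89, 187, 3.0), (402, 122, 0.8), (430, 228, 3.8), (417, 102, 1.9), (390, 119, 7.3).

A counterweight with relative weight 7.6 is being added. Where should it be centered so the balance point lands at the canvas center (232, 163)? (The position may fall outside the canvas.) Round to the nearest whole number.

(-26, 183)

With the counterweight, Σw becomes 3.0 + 0.8 + 3.8 + 1.9 + 7.3 + 7.6 = 24.4.
x: target moment 24.4×232 = 5660.8; current 3.0·89 + 0.8·402 + 3.8·430 + 1.9·417 + 7.3·390 = 5861.9; the counterweight supplies -201.1, so x = -201.1/7.6 ≈ -26.46.
y: target moment 24.4×163 = 3977.2; current 3.0·187 + 0.8·122 + 3.8·228 + 1.9·102 + 7.3·119 = 2587.5; the counterweight supplies 1389.7, so y = 1389.7/7.6 ≈ 182.86.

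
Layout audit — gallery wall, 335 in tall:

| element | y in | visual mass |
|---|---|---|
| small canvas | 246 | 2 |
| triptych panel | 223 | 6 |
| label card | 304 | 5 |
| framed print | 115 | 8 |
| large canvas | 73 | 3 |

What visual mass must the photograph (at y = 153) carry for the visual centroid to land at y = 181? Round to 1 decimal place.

w ≈ 5.2

Known weights sum to 2 + 6 + 5 + 8 + 3 = 24; their moment is 2·246 + 6·223 + 5·304 + 8·115 + 3·73 = 4489.
For the centroid to hit 181: (4489 + w·153) / (24 + w) = 181.
So w = (181·24 − 4489)/(153 − 181) = -145/-28 ≈ 5.18.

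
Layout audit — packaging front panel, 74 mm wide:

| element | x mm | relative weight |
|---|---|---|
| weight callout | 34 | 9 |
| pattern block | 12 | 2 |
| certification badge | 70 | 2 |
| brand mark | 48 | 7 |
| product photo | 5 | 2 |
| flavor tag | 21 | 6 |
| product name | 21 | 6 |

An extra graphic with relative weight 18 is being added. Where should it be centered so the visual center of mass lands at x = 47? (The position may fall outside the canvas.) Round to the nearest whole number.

x ≈ 76

With the extra graphic, Σw becomes 9 + 2 + 2 + 7 + 2 + 6 + 6 + 18 = 52.
x: need Σw·x = 52·47 = 2444. Existing = 9·34 + 2·12 + 2·70 + 7·48 + 2·5 + 6·21 + 6·21 = 1068. Remainder 1376 / 18 ≈ 76.44.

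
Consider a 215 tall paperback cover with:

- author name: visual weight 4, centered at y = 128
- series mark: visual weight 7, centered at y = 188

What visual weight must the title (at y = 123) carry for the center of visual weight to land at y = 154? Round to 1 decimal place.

Fixed elements: Σw = 4 + 7 = 11, Σw·y = 4·128 + 7·188 = 1828.
Set Σw·y/Σw = 154: (1828 + 123w) = 154·(11 + w).
Rearranging, w·(123 − 154) = 154·11 − 1828 = -134, so w ≈ -134/-31 = 4.32.

w ≈ 4.3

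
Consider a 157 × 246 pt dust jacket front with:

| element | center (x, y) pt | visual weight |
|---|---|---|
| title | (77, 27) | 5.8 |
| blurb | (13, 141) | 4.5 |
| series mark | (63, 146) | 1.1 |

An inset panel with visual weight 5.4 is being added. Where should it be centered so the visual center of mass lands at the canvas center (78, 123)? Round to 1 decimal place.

New total weight: (5.8 + 4.5 + 1.1) + 5.4 = 16.8.
x: need Σw·x = 16.8·78 = 1310.4. Existing = 5.8·77 + 4.5·13 + 1.1·63 = 574.4. Remainder 736.0 / 5.4 ≈ 136.30.
y: need Σw·y = 16.8·123 = 2066.4. Existing = 5.8·27 + 4.5·141 + 1.1·146 = 951.7. Remainder 1114.7 / 5.4 ≈ 206.43.

(136.3, 206.4)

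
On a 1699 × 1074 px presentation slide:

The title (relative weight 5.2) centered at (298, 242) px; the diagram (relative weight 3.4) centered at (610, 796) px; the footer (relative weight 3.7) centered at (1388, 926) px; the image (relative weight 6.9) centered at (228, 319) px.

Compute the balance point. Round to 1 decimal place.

(538.1, 499.6)

Weights sum to 5.2 + 3.4 + 3.7 + 6.9 = 19.2.
x: (5.2·298 + 3.4·610 + 3.7·1388 + 6.9·228) / 19.2 = 10332.4 / 19.2 ≈ 538.15
y: (5.2·242 + 3.4·796 + 3.7·926 + 6.9·319) / 19.2 = 9592.1 / 19.2 ≈ 499.59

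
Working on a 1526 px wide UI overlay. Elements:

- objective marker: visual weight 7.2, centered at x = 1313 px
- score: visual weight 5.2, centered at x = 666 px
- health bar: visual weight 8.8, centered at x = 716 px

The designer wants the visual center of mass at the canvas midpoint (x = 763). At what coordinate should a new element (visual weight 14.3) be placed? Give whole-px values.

x ≈ 550

New total weight: (7.2 + 5.2 + 8.8) + 14.3 = 35.5.
x: target moment 35.5×763 = 27086.5; current 7.2·1313 + 5.2·666 + 8.8·716 = 19217.6; the new element supplies 7868.9, so x = 7868.9/14.3 ≈ 550.27.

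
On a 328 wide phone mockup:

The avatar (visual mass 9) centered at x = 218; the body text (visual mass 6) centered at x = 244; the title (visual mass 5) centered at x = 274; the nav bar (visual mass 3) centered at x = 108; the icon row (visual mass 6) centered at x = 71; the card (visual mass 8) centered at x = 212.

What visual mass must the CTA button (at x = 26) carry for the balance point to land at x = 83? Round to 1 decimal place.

w ≈ 73.2

Known weights sum to 9 + 6 + 5 + 3 + 6 + 8 = 37; their moment is 9·218 + 6·244 + 5·274 + 3·108 + 6·71 + 8·212 = 7242.
Set Σw·x/Σw = 83: (7242 + 26w) = 83·(37 + w).
So w = (83·37 − 7242)/(26 − 83) = -4171/-57 ≈ 73.18.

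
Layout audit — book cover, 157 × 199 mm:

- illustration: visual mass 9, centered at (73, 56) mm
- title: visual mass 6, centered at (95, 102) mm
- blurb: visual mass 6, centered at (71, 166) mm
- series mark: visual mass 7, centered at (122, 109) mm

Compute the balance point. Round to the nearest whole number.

(90, 103)

Weights sum to 9 + 6 + 6 + 7 = 28.
x: (9·73 + 6·95 + 6·71 + 7·122) / 28 = 2507 / 28 ≈ 89.54
y: (9·56 + 6·102 + 6·166 + 7·109) / 28 = 2875 / 28 ≈ 102.68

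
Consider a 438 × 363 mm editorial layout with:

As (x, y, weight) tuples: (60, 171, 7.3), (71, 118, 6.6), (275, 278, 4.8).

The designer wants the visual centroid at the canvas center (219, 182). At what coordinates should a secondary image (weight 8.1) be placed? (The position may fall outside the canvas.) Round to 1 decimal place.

New total weight: (7.3 + 6.6 + 4.8) + 8.1 = 26.8.
Along x: (2226.6 + 8.1·x) / 26.8 = 219 (existing moment 7.3·60 + 6.6·71 + 4.8·275 = 2226.6) ⇒ x = (5869.2 − 2226.6) / 8.1 ≈ 449.70.
Along y: (3361.5 + 8.1·y) / 26.8 = 182 (existing moment 7.3·171 + 6.6·118 + 4.8·278 = 3361.5) ⇒ y = (4877.6 − 3361.5) / 8.1 ≈ 187.17.

(449.7, 187.2)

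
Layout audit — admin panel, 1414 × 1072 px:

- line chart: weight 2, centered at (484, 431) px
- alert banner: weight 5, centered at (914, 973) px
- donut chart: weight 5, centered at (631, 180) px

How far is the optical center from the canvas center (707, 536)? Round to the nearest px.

≈ 24 px

Σw = 2 + 5 + 5 = 12.
x-moment: 2·484 + 5·914 + 5·631 = 8693; centroid 8693/12 ≈ 724.42.
y-moment: 2·431 + 5·973 + 5·180 = 6627; centroid 6627/12 ≈ 552.25.
From (707, 536): dx = 17.42, dy = 16.25, so the distance is √(dx²+dy²) ≈ 23.82.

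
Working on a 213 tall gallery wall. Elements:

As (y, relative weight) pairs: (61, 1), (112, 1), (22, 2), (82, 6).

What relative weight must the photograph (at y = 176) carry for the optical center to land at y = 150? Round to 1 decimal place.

Known weights sum to 1 + 1 + 2 + 6 = 10; their moment is 1·61 + 1·112 + 2·22 + 6·82 = 709.
Balance at y = 150 requires (709 + w·176) / (10 + w) = 150.
Rearranging, w·(176 − 150) = 150·10 − 709 = 791, so w ≈ 791/26 = 30.42.

w ≈ 30.4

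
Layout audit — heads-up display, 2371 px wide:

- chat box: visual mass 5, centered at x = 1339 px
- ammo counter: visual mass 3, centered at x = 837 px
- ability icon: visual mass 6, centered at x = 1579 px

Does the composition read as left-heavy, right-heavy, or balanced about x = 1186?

Total weight = 5 + 3 + 6 = 14.
x-moment: 5·1339 + 3·837 + 6·1579 = 18680; centroid 18680/14 ≈ 1334.29.
1334.3 lies right of the midline 1186, so the layout is right-heavy.

right-heavy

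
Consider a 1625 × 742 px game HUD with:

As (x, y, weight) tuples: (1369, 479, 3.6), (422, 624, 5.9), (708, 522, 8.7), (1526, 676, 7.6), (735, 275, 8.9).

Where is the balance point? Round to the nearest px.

Total weight = 3.6 + 5.9 + 8.7 + 7.6 + 8.9 = 34.7.
x-moment: 3.6·1369 + 5.9·422 + 8.7·708 + 7.6·1526 + 8.9·735 = 31716.9; centroid 31716.9/34.7 ≈ 914.03.
y-moment: 3.6·479 + 5.9·624 + 8.7·522 + 7.6·676 + 8.9·275 = 17532.5; centroid 17532.5/34.7 ≈ 505.26.

(914, 505)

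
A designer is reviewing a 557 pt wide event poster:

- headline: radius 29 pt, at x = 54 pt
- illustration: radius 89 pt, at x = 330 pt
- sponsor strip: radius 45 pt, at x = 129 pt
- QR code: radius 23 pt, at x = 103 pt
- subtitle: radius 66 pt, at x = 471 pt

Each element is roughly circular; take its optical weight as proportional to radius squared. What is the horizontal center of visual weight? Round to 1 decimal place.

x ≈ 320.7

Weights ∝ r²: headline 29² = 841, illustration 89² = 7921, sponsor strip 45² = 2025, QR code 23² = 529, subtitle 66² = 4356; Σw = 15672.
x: (841·54 + 7921·330 + 2025·129 + 529·103 + 4356·471) / 15672 = 5026732 / 15672 ≈ 320.75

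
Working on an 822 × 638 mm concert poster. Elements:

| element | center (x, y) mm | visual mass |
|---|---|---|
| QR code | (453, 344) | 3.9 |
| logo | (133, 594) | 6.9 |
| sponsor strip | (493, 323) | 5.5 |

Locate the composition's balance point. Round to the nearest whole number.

Weights sum to 3.9 + 6.9 + 5.5 = 16.3.
x-moment: 3.9·453 + 6.9·133 + 5.5·493 = 5395.9; centroid 5395.9/16.3 ≈ 331.04.
y-moment: 3.9·344 + 6.9·594 + 5.5·323 = 7216.7; centroid 7216.7/16.3 ≈ 442.74.

(331, 443)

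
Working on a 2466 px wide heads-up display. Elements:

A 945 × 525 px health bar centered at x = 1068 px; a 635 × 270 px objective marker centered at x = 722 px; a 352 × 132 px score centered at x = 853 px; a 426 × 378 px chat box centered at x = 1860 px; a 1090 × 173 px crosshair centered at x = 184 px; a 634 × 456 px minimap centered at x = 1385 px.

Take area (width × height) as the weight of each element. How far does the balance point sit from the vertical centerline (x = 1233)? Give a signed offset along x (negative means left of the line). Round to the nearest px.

≈ -177 px

Areas → weights: health bar 945·525 = 496125, objective marker 635·270 = 171450, score 352·132 = 46464, chat box 426·378 = 161028, crosshair 1090·173 = 188570, minimap 634·456 = 289104; Σw = 1352741.
x-moment: 496125·1068 + 171450·722 + 46464·853 + 161028·1860 + 188570·184 + 289104·1385 = 1427900192; centroid 1427900192/1352741 ≈ 1055.56.
Difference: 1055.56 − 1233 ≈ -177.44.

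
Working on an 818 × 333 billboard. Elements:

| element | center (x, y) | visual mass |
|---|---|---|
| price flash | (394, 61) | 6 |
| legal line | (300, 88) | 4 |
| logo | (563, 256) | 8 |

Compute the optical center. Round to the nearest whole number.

Weights sum to 6 + 4 + 8 = 18.
Σw·x = 6·394 + 4·300 + 8·563 = 8068, so x̄ = 8068/18 ≈ 448.22.
Σw·y = 6·61 + 4·88 + 8·256 = 2766, so ȳ = 2766/18 ≈ 153.67.

(448, 154)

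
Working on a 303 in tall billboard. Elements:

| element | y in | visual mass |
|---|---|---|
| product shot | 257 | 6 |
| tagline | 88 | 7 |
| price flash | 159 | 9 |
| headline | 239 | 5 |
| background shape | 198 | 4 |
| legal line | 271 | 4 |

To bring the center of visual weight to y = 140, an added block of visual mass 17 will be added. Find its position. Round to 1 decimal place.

With the added block, Σw becomes 6 + 7 + 9 + 5 + 4 + 4 + 17 = 52.
y: target moment 52×140 = 7280; current 6·257 + 7·88 + 9·159 + 5·239 + 4·198 + 4·271 = 6660; the added block supplies 620, so y = 620/17 ≈ 36.47.

y ≈ 36.5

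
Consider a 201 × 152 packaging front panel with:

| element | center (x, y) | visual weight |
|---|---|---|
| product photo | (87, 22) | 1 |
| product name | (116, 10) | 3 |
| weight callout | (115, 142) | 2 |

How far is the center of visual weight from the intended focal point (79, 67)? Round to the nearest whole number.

≈ 34

Σw = 1 + 3 + 2 = 6.
x: (1·87 + 3·116 + 2·115) / 6 = 665 / 6 ≈ 110.83
y: (1·22 + 3·10 + 2·142) / 6 = 336 / 6 ≈ 56.00
From (79, 67): dx = 31.83, dy = -11.00, so the distance is √(dx²+dy²) ≈ 33.68.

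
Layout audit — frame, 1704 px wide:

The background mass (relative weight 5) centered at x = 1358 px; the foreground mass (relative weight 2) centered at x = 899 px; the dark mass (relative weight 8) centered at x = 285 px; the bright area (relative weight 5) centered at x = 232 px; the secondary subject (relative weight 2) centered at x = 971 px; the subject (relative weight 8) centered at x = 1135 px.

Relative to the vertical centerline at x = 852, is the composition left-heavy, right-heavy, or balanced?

left-heavy

Total weight = 5 + 2 + 8 + 5 + 2 + 8 = 30.
x: (5·1358 + 2·899 + 8·285 + 5·232 + 2·971 + 8·1135) / 30 = 23050 / 30 ≈ 768.33
768.3 lies left of the midline 852, so the layout is left-heavy.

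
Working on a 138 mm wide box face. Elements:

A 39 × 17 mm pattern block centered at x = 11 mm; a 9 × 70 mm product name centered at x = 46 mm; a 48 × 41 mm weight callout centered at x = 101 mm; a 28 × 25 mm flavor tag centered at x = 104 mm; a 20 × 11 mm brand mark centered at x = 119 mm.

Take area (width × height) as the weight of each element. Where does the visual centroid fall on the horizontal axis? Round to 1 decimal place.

x ≈ 79.9

Areas → weights: pattern block 39·17 = 663, product name 9·70 = 630, weight callout 48·41 = 1968, flavor tag 28·25 = 700, brand mark 20·11 = 220; Σw = 4181.
x: (663·11 + 630·46 + 1968·101 + 700·104 + 220·119) / 4181 = 334021 / 4181 ≈ 79.89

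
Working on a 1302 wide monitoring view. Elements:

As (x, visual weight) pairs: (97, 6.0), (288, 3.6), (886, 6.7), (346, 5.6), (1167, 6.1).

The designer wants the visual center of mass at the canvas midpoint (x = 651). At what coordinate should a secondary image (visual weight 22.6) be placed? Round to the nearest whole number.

x ≈ 723

After adding the secondary image, total weight = 6.0 + 3.6 + 6.7 + 5.6 + 6.1 + 22.6 = 50.6.
Along x: (16611.3 + 22.6·x) / 50.6 = 651 (existing moment 6.0·97 + 3.6·288 + 6.7·886 + 5.6·346 + 6.1·1167 = 16611.3) ⇒ x = (32940.6 − 16611.3) / 22.6 ≈ 722.54.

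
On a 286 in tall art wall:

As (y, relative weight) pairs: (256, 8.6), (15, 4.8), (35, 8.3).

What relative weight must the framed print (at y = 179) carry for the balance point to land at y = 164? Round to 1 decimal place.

Known weights sum to 8.6 + 4.8 + 8.3 = 21.7; their moment is 8.6·256 + 4.8·15 + 8.3·35 = 2564.1.
For the centroid to hit 164: (2564.1 + w·179) / (21.7 + w) = 164.
Solving: w = (164·21.7 − 2564.1) / (179 − 164) = 994.7 / 15 ≈ 66.31.

w ≈ 66.3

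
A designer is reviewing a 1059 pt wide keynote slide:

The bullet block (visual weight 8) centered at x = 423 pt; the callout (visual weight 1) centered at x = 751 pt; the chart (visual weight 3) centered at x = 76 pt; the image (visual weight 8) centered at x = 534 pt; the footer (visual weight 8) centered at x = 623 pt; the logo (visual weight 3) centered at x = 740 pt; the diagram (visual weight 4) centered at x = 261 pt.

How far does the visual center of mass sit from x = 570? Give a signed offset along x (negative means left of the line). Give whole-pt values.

≈ -88 pt

Total weight = 8 + 1 + 3 + 8 + 8 + 3 + 4 = 35.
x-moment: 8·423 + 1·751 + 3·76 + 8·534 + 8·623 + 3·740 + 4·261 = 16883; centroid 16883/35 ≈ 482.37.
Against x = 570, that's 482.37 − 570 = -87.63.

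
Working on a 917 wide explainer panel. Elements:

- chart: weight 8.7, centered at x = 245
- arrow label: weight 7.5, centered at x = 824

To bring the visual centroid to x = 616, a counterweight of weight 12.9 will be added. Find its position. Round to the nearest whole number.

With the counterweight, Σw becomes 8.7 + 7.5 + 12.9 = 29.1.
x: target moment 29.1×616 = 17925.6; current 8.7·245 + 7.5·824 = 8311.5; the counterweight supplies 9614.1, so x = 9614.1/12.9 ≈ 745.28.

x ≈ 745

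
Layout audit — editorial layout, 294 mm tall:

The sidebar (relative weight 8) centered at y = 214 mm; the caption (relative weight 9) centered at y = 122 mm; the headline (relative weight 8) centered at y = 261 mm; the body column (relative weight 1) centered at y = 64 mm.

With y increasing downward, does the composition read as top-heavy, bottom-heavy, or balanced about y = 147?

bottom-heavy

Weights sum to 8 + 9 + 8 + 1 = 26.
y-moment: 8·214 + 9·122 + 8·261 + 1·64 = 4962; centroid 4962/26 ≈ 190.85.
190.8 lies below (larger y than) the midline 147, so the layout is bottom-heavy.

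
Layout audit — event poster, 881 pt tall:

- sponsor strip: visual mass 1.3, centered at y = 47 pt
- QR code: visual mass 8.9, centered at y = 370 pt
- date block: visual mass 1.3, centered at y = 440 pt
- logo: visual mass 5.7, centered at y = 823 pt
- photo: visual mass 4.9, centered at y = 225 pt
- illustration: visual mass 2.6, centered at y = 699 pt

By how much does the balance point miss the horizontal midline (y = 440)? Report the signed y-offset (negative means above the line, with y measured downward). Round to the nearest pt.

≈ 27 pt

Total weight = 1.3 + 8.9 + 1.3 + 5.7 + 4.9 + 2.6 = 24.7.
y-moment: 1.3·47 + 8.9·370 + 1.3·440 + 5.7·823 + 4.9·225 + 2.6·699 = 11537.1; centroid 11537.1/24.7 ≈ 467.09.
Offset from y = 440: 467.09 − 440 ≈ 27.09.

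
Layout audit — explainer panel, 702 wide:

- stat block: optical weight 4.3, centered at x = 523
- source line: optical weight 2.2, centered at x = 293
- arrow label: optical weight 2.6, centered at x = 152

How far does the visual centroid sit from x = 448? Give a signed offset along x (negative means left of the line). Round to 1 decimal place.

≈ -86.6

Σw = 4.3 + 2.2 + 2.6 = 9.1.
x-moment: 4.3·523 + 2.2·293 + 2.6·152 = 3288.7; centroid 3288.7/9.1 ≈ 361.40.
Against x = 448, that's 361.40 − 448 = -86.60.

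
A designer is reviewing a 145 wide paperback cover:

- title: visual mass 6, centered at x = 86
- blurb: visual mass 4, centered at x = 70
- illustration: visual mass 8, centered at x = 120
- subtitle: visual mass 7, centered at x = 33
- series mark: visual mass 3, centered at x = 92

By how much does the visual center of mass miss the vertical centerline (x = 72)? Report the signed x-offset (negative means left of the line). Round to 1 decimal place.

≈ 8.8

Weights sum to 6 + 4 + 8 + 7 + 3 = 28.
x-moment: 6·86 + 4·70 + 8·120 + 7·33 + 3·92 = 2263; centroid 2263/28 ≈ 80.82.
Offset from x = 72: 80.82 − 72 ≈ 8.82.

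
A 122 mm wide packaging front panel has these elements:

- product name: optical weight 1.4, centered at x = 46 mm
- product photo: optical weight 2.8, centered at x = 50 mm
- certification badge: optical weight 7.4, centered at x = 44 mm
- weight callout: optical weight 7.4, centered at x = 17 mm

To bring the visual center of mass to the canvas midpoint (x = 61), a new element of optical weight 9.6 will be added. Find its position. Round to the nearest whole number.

With the new element, Σw becomes 1.4 + 2.8 + 7.4 + 7.4 + 9.6 = 28.6.
x: need Σw·x = 28.6·61 = 1744.6. Existing = 1.4·46 + 2.8·50 + 7.4·44 + 7.4·17 = 655.8. Remainder 1088.8 / 9.6 ≈ 113.42.

x ≈ 113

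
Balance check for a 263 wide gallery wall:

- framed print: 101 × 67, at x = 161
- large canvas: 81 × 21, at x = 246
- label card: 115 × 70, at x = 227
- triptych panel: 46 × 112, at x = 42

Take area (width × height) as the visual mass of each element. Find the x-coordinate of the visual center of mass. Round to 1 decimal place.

x ≈ 163.9

Taking area as weight: framed print 101·67 = 6767, large canvas 81·21 = 1701, label card 115·70 = 8050, triptych panel 46·112 = 5152. Sum 21670.
Σw·x = 6767·161 + 1701·246 + 8050·227 + 5152·42 = 3551667, so x̄ = 3551667/21670 ≈ 163.90.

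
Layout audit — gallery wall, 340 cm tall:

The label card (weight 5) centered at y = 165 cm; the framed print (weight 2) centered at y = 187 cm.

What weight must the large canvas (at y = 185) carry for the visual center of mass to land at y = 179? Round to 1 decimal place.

w ≈ 9.0

Fixed elements: Σw = 5 + 2 = 7, Σw·y = 5·165 + 2·187 = 1199.
Balance at y = 179 requires (1199 + w·185) / (7 + w) = 179.
Solving: w = (179·7 − 1199) / (185 − 179) = 54 / 6 ≈ 9.00.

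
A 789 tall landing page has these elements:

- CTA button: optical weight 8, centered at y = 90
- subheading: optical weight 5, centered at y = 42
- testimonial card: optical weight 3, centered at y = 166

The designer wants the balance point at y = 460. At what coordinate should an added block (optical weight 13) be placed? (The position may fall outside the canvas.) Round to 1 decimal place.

With the added block, Σw becomes 8 + 5 + 3 + 13 = 29.
Along y: (1428 + 13·y) / 29 = 460 (existing moment 8·90 + 5·42 + 3·166 = 1428) ⇒ y = (13340 − 1428) / 13 ≈ 916.31.

y ≈ 916.3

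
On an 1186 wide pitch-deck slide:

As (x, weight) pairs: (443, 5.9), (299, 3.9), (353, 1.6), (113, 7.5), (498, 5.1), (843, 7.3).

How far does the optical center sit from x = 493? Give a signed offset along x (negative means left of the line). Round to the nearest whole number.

Σw = 5.9 + 3.9 + 1.6 + 7.5 + 5.1 + 7.3 = 31.3.
x: (5.9·443 + 3.9·299 + 1.6·353 + 7.5·113 + 5.1·498 + 7.3·843) / 31.3 = 13885.8 / 31.3 ≈ 443.64
Against x = 493, that's 443.64 − 493 = -49.36.

≈ -49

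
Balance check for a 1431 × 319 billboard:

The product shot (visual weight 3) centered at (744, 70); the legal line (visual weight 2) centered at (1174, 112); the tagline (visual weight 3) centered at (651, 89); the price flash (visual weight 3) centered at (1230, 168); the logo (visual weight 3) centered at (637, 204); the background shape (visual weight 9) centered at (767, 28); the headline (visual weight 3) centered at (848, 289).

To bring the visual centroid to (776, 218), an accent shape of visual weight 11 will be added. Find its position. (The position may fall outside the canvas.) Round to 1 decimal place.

After adding the accent shape, total weight = 3 + 2 + 3 + 3 + 3 + 9 + 3 + 11 = 37.
x: need Σw·x = 37·776 = 28712. Existing = 3·744 + 2·1174 + 3·651 + 3·1230 + 3·637 + 9·767 + 3·848 = 21581. Remainder 7131 / 11 ≈ 648.27.
y: need Σw·y = 37·218 = 8066. Existing = 3·70 + 2·112 + 3·89 + 3·168 + 3·204 + 9·28 + 3·289 = 2936. Remainder 5130 / 11 ≈ 466.36.

(648.3, 466.4)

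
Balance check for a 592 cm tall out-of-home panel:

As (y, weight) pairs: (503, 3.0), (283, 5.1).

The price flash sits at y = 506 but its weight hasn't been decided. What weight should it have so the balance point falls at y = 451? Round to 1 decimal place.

Known weights sum to 3.0 + 5.1 = 8.1; their moment is 3.0·503 + 5.1·283 = 2952.3.
For the centroid to hit 451: (2952.3 + w·506) / (8.1 + w) = 451.
Solving: w = (451·8.1 − 2952.3) / (506 − 451) = 700.8 / 55 ≈ 12.74.

w ≈ 12.7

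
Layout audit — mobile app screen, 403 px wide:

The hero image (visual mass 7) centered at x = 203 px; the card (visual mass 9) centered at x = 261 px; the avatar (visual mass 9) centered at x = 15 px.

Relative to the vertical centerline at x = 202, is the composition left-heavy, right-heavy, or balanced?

Weights sum to 7 + 9 + 9 = 25.
x-moment: 7·203 + 9·261 + 9·15 = 3905; centroid 3905/25 ≈ 156.20.
Since 156.2 is left of 202, the composition reads left-heavy.

left-heavy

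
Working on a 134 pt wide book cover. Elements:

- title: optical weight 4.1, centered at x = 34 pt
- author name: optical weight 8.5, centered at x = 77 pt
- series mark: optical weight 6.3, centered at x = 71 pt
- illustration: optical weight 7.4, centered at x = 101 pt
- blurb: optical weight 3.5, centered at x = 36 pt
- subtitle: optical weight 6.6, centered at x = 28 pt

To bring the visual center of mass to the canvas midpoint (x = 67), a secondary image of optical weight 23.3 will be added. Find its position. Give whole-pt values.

New total weight: (4.1 + 8.5 + 6.3 + 7.4 + 3.5 + 6.6) + 23.3 = 59.7.
x: target moment 59.7×67 = 3999.9; current 4.1·34 + 8.5·77 + 6.3·71 + 7.4·101 + 3.5·36 + 6.6·28 = 2299.4; the secondary image supplies 1700.5, so x = 1700.5/23.3 ≈ 72.98.

x ≈ 73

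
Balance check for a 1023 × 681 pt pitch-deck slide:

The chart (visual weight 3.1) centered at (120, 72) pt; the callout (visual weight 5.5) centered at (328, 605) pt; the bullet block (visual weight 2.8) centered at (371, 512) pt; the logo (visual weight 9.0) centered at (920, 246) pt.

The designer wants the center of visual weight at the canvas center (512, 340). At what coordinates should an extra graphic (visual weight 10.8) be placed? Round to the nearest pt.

(415, 316)

After adding the extra graphic, total weight = 3.1 + 5.5 + 2.8 + 9.0 + 10.8 = 31.2.
Along x: (11494.8 + 10.8·x) / 31.2 = 512 (existing moment 3.1·120 + 5.5·328 + 2.8·371 + 9.0·920 = 11494.8) ⇒ x = (15974.4 − 11494.8) / 10.8 ≈ 414.78.
Along y: (7198.3 + 10.8·y) / 31.2 = 340 (existing moment 3.1·72 + 5.5·605 + 2.8·512 + 9.0·246 = 7198.3) ⇒ y = (10608.0 − 7198.3) / 10.8 ≈ 315.71.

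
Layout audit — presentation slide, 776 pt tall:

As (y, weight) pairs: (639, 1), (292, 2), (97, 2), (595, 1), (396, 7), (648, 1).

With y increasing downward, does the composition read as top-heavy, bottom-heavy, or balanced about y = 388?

Total weight = 1 + 2 + 2 + 1 + 7 + 1 = 14.
Σw·y = 5432; ȳ = 5432/14 ≈ 388.00.
That equals the midline 388 — balanced.

balanced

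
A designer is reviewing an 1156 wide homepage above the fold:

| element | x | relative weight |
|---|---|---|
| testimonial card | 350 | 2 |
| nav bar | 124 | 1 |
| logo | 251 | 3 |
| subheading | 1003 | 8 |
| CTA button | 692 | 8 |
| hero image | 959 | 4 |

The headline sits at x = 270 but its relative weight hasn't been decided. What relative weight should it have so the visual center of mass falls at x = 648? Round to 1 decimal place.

w ≈ 5.6

Existing Σw = 26 (2 + 1 + 3 + 8 + 8 + 4); existing moment 2·350 + 1·124 + 3·251 + 8·1003 + 8·692 + 4·959 = 18973.
Balance at x = 648 requires (18973 + w·270) / (26 + w) = 648.
Solving: w = (648·26 − 18973) / (270 − 648) = -2125 / -378 ≈ 5.62.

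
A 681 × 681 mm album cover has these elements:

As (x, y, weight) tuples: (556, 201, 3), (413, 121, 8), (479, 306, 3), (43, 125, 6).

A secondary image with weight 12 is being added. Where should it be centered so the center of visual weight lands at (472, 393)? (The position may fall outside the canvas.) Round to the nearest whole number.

(703, 778)

New total weight: (3 + 8 + 3 + 6) + 12 = 32.
x: need Σw·x = 32·472 = 15104. Existing = 3·556 + 8·413 + 3·479 + 6·43 = 6667. Remainder 8437 / 12 ≈ 703.08.
y: need Σw·y = 32·393 = 12576. Existing = 3·201 + 8·121 + 3·306 + 6·125 = 3239. Remainder 9337 / 12 ≈ 778.08.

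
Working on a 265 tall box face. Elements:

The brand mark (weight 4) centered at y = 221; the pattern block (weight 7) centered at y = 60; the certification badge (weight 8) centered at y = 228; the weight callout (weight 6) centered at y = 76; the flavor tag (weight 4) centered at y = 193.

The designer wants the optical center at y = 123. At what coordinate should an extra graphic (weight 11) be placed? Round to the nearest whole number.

y ≈ 51

New total weight: (4 + 7 + 8 + 6 + 4) + 11 = 40.
y: target moment 40×123 = 4920; current 4·221 + 7·60 + 8·228 + 6·76 + 4·193 = 4356; the extra graphic supplies 564, so y = 564/11 ≈ 51.27.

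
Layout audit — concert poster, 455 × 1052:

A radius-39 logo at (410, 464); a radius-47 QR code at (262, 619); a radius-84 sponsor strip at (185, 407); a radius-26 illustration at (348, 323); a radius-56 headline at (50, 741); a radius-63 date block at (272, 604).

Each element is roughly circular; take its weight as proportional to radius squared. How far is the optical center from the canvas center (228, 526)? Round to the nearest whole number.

≈ 15

Weights ∝ r²: logo 39² = 1521, QR code 47² = 2209, sponsor strip 84² = 7056, illustration 26² = 676, headline 56² = 3136, date block 63² = 3969; Σw = 18567.
Σw·x = 1521·410 + 2209·262 + 7056·185 + 676·348 + 3136·50 + 3969·272 = 3979344, so x̄ = 3979344/18567 ≈ 214.32.
Σw·y = 1521·464 + 2209·619 + 7056·407 + 676·323 + 3136·741 + 3969·604 = 9884307, so ȳ = 9884307/18567 ≈ 532.36.
From (228, 526): dx = -13.68, dy = 6.36, so the distance is √(dx²+dy²) ≈ 15.08.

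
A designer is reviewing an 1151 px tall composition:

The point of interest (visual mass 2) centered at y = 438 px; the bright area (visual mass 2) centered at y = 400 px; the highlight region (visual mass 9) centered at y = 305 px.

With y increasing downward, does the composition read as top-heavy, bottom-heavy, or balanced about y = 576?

top-heavy

Σw = 2 + 2 + 9 = 13.
y: (2·438 + 2·400 + 9·305) / 13 = 4421 / 13 ≈ 340.08
340.1 lies above (smaller y than) the midline 576, so the layout is top-heavy.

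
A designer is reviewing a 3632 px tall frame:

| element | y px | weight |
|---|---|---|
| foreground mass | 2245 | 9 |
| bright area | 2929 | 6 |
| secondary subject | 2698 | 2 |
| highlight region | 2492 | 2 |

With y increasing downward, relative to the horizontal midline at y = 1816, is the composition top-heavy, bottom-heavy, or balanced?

Weights sum to 9 + 6 + 2 + 2 = 19.
y: (9·2245 + 6·2929 + 2·2698 + 2·2492) / 19 = 48159 / 19 ≈ 2534.68
2534.7 vs midline 1816 → bottom-heavy.

bottom-heavy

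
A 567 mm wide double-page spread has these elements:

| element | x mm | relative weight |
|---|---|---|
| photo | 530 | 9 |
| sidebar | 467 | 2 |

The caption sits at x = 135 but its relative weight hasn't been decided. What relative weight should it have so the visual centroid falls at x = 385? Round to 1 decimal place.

w ≈ 5.9

Existing Σw = 11 (9 + 2); existing moment 9·530 + 2·467 = 5704.
Set Σw·x/Σw = 385: (5704 + 135w) = 385·(11 + w).
So w = (385·11 − 5704)/(135 − 385) = -1469/-250 ≈ 5.88.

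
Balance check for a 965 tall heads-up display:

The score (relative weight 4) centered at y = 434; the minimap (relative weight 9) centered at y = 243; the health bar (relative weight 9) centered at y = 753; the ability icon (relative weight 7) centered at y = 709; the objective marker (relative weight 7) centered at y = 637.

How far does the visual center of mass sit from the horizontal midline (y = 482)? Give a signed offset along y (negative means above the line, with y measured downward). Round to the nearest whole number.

Total weight = 4 + 9 + 9 + 7 + 7 = 36.
Σw·y = 4·434 + 9·243 + 9·753 + 7·709 + 7·637 = 20122, so ȳ = 20122/36 ≈ 558.94.
Against y = 482, that's 558.94 − 482 = 76.94.

≈ 77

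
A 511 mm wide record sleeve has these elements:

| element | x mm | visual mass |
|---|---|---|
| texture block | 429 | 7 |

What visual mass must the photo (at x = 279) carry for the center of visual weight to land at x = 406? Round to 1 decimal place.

The single fixed element contributes weight 7, moment 7·429 = 3003.
Balance at x = 406 requires (3003 + w·279) / (7 + w) = 406.
Rearranging, w·(279 − 406) = 406·7 − 3003 = -161, so w ≈ -161/-127 = 1.27.

w ≈ 1.3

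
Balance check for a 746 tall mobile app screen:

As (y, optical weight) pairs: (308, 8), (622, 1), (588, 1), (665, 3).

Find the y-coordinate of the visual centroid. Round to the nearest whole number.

y ≈ 436

Weights sum to 8 + 1 + 1 + 3 = 13.
y: (8·308 + 1·622 + 1·588 + 3·665) / 13 = 5669 / 13 ≈ 436.08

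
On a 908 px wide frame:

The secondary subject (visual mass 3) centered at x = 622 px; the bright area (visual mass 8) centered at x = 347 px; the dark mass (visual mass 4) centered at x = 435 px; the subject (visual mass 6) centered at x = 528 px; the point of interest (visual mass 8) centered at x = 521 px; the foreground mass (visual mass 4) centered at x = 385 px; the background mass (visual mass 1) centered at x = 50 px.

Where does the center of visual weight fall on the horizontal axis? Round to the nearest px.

Σw = 3 + 8 + 4 + 6 + 8 + 4 + 1 = 34.
x: moment 15308 / weight 34 ≈ 450.24

x ≈ 450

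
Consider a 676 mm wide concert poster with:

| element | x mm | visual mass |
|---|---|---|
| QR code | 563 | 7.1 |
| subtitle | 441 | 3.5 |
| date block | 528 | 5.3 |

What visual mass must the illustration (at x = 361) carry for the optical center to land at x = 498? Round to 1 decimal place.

w ≈ 3.1

Fixed elements: Σw = 7.1 + 3.5 + 5.3 = 15.9, Σw·x = 7.1·563 + 3.5·441 + 5.3·528 = 8339.2.
Balance at x = 498 requires (8339.2 + w·361) / (15.9 + w) = 498.
So w = (498·15.9 − 8339.2)/(361 − 498) = -421.0/-137 ≈ 3.07.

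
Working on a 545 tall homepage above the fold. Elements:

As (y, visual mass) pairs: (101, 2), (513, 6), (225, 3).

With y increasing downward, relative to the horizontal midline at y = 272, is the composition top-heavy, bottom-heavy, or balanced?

bottom-heavy

Σw = 2 + 6 + 3 = 11.
y: (2·101 + 6·513 + 3·225) / 11 = 3955 / 11 ≈ 359.55
Since 359.5 is below (larger y than) 272, the composition reads bottom-heavy.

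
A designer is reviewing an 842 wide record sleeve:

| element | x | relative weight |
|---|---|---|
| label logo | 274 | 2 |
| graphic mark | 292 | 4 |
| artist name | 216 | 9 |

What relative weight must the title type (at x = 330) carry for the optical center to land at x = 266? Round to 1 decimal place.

w ≈ 5.2

Known weights sum to 2 + 4 + 9 = 15; their moment is 2·274 + 4·292 + 9·216 = 3660.
Balance at x = 266 requires (3660 + w·330) / (15 + w) = 266.
So w = (266·15 − 3660)/(330 − 266) = 330/64 ≈ 5.16.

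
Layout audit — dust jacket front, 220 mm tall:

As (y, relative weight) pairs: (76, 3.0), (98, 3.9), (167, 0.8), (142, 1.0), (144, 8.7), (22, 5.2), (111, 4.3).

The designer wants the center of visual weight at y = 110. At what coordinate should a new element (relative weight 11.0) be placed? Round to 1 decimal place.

After adding the new element, total weight = 3.0 + 3.9 + 0.8 + 1.0 + 8.7 + 5.2 + 4.3 + 11.0 = 37.9.
y: need Σw·y = 37.9·110 = 4169.0. Existing = 3.0·76 + 3.9·98 + 0.8·167 + 1.0·142 + 8.7·144 + 5.2·22 + 4.3·111 = 2730.3. Remainder 1438.7 / 11.0 ≈ 130.79.

y ≈ 130.8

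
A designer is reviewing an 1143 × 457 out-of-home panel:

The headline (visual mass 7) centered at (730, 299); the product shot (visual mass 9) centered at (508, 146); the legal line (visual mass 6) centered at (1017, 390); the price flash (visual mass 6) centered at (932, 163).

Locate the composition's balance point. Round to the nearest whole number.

Σw = 7 + 9 + 6 + 6 = 28.
x-moment: 7·730 + 9·508 + 6·1017 + 6·932 = 21376; centroid 21376/28 ≈ 763.43.
y-moment: 7·299 + 9·146 + 6·390 + 6·163 = 6725; centroid 6725/28 ≈ 240.18.

(763, 240)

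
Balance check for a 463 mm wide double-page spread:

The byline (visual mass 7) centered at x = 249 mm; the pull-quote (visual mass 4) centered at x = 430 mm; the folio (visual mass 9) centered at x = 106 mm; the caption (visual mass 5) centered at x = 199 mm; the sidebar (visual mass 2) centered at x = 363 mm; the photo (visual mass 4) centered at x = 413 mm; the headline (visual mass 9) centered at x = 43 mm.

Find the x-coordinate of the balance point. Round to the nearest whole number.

Σw = 7 + 4 + 9 + 5 + 2 + 4 + 9 = 40.
Σw·x = 7·249 + 4·430 + 9·106 + 5·199 + 2·363 + 4·413 + 9·43 = 8177, so x̄ = 8177/40 ≈ 204.43.

x ≈ 204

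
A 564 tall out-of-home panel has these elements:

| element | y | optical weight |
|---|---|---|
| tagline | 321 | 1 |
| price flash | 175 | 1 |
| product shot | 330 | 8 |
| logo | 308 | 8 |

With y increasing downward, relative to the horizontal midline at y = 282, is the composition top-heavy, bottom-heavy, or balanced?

Weights sum to 1 + 1 + 8 + 8 = 18.
y-moment: 1·321 + 1·175 + 8·330 + 8·308 = 5600; centroid 5600/18 ≈ 311.11.
311.1 lies below (larger y than) the midline 282, so the layout is bottom-heavy.

bottom-heavy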